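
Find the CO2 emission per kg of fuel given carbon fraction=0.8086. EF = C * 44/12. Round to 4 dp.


EF = C_frac * (M_CO2 / M_C)
EF = 0.8086 * (44/12)
EF = 0.8086 * 3.666667 = 2.9649 kg_CO2/kg_fuel


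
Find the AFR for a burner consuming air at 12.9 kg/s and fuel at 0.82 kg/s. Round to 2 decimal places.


AFR = m_air / m_fuel
AFR = 12.9 / 0.82 = 15.73


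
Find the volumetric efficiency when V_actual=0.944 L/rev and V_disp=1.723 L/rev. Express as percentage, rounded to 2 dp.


eta_v = (V_actual / V_disp) * 100
Ratio = 0.944 / 1.723 = 0.5479
eta_v = 0.5479 * 100 = 54.79%


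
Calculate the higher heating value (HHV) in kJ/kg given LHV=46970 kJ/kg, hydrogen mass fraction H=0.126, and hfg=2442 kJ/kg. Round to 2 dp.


HHV = LHV + hfg * 9 * H
Water addition = 2442 * 9 * 0.126 = 2769.228 kJ/kg
HHV = 46970 + 2769.228 = 49739.23 kJ/kg


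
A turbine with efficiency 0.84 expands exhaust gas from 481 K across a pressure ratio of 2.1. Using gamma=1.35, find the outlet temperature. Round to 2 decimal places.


T_out = T_in * (1 - eta * (1 - PR^(-(gamma-1)/gamma)))
Exponent = -(1.35-1)/1.35 = -0.25925926
PR^exp = 2.1^(-0.25925926) = 0.82501466
Factor = 1 - 0.84*(1 - 0.82501466) = 0.85301231
T_out = 481 * 0.85301231 = 410.30 K


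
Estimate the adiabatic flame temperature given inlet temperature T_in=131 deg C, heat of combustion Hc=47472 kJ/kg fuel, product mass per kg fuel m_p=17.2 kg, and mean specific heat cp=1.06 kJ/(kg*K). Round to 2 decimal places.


T_ad = T_in + Hc / (m_p * cp)
Denominator = 17.2 * 1.06 = 18.2320
Temperature rise = 47472 / 18.2320 = 2603.77 K
T_ad = 131 + 2603.77 = 2734.77 deg C


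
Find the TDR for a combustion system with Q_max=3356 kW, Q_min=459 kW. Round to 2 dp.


TDR = Q_max / Q_min
TDR = 3356 / 459 = 7.31


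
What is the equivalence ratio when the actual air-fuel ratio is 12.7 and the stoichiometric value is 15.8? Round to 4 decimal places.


phi = AFR_stoich / AFR_actual
phi = 15.8 / 12.7 = 1.2441


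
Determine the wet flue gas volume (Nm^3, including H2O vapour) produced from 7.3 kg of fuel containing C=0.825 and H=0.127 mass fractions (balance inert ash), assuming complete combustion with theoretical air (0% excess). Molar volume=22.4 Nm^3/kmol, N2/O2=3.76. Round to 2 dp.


Per kg fuel: CO2 = (C/12 kmol)*22.4 = (0.825/12)*22.4 = 1.54000 Nm^3
Per kg fuel: H2O = (H/2 kmol)*22.4 = (0.127/2)*22.4 = 1.42240 Nm^3
O2 needed per kg fuel = C/12 + H/4 = 0.825/12 + 0.127/4 = 0.10050000 kmol
Per kg fuel: N2 = O2*3.76*22.4 = 0.10050000*3.76*22.4 = 8.46451 Nm^3
Total per kg = 1.54000 + 1.42240 + 8.46451 = 11.42691 Nm^3
Total = 11.42691 * 7.3 = 83.42 Nm^3


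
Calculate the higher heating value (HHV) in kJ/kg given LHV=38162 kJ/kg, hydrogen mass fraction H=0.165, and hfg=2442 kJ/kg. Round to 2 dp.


HHV = LHV + hfg * 9 * H
Water addition = 2442 * 9 * 0.165 = 3626.370 kJ/kg
HHV = 38162 + 3626.370 = 41788.37 kJ/kg


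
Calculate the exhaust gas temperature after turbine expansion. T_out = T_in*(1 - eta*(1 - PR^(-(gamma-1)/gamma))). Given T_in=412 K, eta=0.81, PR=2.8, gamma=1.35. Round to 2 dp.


T_out = T_in * (1 - eta * (1 - PR^(-(gamma-1)/gamma)))
Exponent = -(1.35-1)/1.35 = -0.25925926
PR^exp = 2.8^(-0.25925926) = 0.76572026
Factor = 1 - 0.81*(1 - 0.76572026) = 0.81023341
T_out = 412 * 0.81023341 = 333.82 K


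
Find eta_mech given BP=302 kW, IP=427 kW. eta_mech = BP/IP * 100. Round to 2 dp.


eta_mech = (BP / IP) * 100
Ratio = 302 / 427 = 0.7073
eta_mech = 0.7073 * 100 = 70.73%


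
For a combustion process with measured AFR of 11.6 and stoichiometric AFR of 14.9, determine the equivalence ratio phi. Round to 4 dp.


phi = AFR_stoich / AFR_actual
phi = 14.9 / 11.6 = 1.2845


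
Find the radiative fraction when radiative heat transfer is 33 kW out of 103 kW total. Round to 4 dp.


f_rad = Q_rad / Q_total
f_rad = 33 / 103 = 0.3204


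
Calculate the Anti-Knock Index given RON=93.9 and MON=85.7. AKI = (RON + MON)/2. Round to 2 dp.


AKI = (RON + MON) / 2
AKI = (93.9 + 85.7) / 2
AKI = 179.6 / 2 = 89.80


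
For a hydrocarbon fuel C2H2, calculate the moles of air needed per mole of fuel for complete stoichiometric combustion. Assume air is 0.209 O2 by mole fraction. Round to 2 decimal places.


Balanced combustion: C2H2 + 2.5 O2 -> 2 CO2 + 1 H2O
O2 needed = C + H/4 = 2 + 2/4 = 2.50 moles
Air moles = O2 / 0.209 = 2.50 / 0.209 = 11.96 moles air


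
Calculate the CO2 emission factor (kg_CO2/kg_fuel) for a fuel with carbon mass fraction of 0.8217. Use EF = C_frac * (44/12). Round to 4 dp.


EF = C_frac * (M_CO2 / M_C)
EF = 0.8217 * (44/12)
EF = 0.8217 * 3.666667 = 3.0129 kg_CO2/kg_fuel


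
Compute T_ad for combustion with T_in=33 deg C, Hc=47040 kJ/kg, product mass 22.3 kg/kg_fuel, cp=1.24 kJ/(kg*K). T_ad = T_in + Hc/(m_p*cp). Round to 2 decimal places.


T_ad = T_in + Hc / (m_p * cp)
Denominator = 22.3 * 1.24 = 27.6520
Temperature rise = 47040 / 27.6520 = 1701.14 K
T_ad = 33 + 1701.14 = 1734.14 deg C


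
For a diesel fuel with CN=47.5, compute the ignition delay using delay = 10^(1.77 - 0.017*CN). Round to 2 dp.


delay = 10^(1.77 - 0.017*CN)
Exponent = 1.77 - 0.017*47.5 = 0.9625
delay = 10^0.9625 = 9.17 ms


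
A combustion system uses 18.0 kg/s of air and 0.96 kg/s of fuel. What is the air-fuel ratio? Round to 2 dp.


AFR = m_air / m_fuel
AFR = 18.0 / 0.96 = 18.75


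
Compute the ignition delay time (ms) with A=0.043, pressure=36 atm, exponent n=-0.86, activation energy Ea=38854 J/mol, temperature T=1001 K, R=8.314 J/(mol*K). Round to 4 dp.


tau = A * P^n * exp(Ea/(R*T))
P^n = 36^(-0.86) = 0.04587540
Ea/(R*T) = 38854/(8.314*1001) = 4.668653
exp(Ea/(R*T)) = 106.554166
tau = 0.043 * 0.04587540 * 106.554166 = 0.2102 ms


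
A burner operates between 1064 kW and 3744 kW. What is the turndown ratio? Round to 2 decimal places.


TDR = Q_max / Q_min
TDR = 3744 / 1064 = 3.52


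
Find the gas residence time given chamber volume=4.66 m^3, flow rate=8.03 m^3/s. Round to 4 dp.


tau = V / Q_flow
tau = 4.66 / 8.03 = 0.5803 s


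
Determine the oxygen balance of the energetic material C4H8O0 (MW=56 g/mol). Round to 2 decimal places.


OB = -1600 * (2C + H/2 - O) / MW
Inner = 2*4 + 8/2 - 0 = 12.00
OB = -1600 * 12.00 / 56 = -342.86%


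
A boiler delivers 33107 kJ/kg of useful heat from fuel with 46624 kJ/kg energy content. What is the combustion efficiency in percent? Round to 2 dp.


Efficiency = (Q_useful / Q_fuel) * 100
Efficiency = (33107 / 46624) * 100
Efficiency = 0.7101 * 100 = 71.01%


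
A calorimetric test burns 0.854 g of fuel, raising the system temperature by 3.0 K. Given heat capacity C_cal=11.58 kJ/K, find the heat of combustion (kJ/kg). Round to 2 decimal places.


Hc = C_cal * delta_T / m_fuel
Q_released = 11.58 * 3.0 = 34.7400 kJ
m_fuel = 0.854 g = 0.854/1000 kg = 0.000854 kg
Hc = 34.7400 / 0.000854 = 40679.16 kJ/kg


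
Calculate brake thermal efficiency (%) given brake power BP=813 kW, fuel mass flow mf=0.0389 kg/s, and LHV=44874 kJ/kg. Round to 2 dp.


eta_BTE = (BP / (mf * LHV)) * 100
Denominator = 0.0389 * 44874 = 1745.5986 kW
eta_BTE = (813 / 1745.5986) * 100 = 46.57%


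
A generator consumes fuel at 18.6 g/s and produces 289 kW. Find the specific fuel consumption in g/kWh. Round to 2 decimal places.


SFC = (mf / BP) * 3600
Rate = 18.6 / 289 = 0.064360 g/(s*kW)
SFC = 0.064360 * 3600 = 231.70 g/kWh


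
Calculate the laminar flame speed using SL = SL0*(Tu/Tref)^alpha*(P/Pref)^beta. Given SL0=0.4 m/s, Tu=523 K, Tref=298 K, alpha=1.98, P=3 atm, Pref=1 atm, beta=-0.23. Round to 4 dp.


SL = SL0 * (Tu/Tref)^alpha * (P/Pref)^beta
T ratio = 523/298 = 1.75503356
(T ratio)^alpha = 1.75503356^1.98 = 3.045686
(P/Pref)^beta = 3^(-0.23) = 0.776716
SL = 0.4 * 3.045686 * 0.776716 = 0.9463 m/s


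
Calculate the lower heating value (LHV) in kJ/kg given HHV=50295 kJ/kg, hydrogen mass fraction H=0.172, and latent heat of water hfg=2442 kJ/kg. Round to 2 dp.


LHV = HHV - hfg * 9 * H
Water correction = 2442 * 9 * 0.172 = 3780.216 kJ/kg
LHV = 50295 - 3780.216 = 46514.78 kJ/kg


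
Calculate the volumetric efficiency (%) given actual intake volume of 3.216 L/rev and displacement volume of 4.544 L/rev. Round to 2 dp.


eta_v = (V_actual / V_disp) * 100
Ratio = 3.216 / 4.544 = 0.7077
eta_v = 0.7077 * 100 = 70.77%


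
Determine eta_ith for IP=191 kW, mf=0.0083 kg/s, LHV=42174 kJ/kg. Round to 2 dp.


eta_ith = (IP / (mf * LHV)) * 100
Denominator = 0.0083 * 42174 = 350.0442 kW
eta_ith = (191 / 350.0442) * 100 = 54.56%


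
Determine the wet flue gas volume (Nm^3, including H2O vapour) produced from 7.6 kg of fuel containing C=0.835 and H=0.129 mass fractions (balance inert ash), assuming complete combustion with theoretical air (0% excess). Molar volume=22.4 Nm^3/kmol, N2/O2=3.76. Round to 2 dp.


Per kg fuel: CO2 = (C/12 kmol)*22.4 = (0.835/12)*22.4 = 1.55867 Nm^3
Per kg fuel: H2O = (H/2 kmol)*22.4 = (0.129/2)*22.4 = 1.44480 Nm^3
O2 needed per kg fuel = C/12 + H/4 = 0.835/12 + 0.129/4 = 0.10183333 kmol
Per kg fuel: N2 = O2*3.76*22.4 = 0.10183333*3.76*22.4 = 8.57681 Nm^3
Total per kg = 1.55867 + 1.44480 + 8.57681 = 11.58028 Nm^3
Total = 11.58028 * 7.6 = 88.01 Nm^3


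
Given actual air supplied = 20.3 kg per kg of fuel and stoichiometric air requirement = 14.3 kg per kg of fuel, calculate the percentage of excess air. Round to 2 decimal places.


Excess air = actual - stoichiometric = 20.3 - 14.3 = 6.00 kg/kg fuel
Excess air % = (excess / stoich) * 100 = (6.00 / 14.3) * 100 = 41.96%


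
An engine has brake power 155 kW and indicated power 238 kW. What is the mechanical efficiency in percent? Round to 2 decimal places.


eta_mech = (BP / IP) * 100
Ratio = 155 / 238 = 0.6513
eta_mech = 0.6513 * 100 = 65.13%


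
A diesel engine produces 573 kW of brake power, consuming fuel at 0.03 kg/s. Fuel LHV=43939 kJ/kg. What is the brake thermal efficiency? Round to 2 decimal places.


eta_BTE = (BP / (mf * LHV)) * 100
Denominator = 0.03 * 43939 = 1318.1700 kW
eta_BTE = (573 / 1318.1700) * 100 = 43.47%


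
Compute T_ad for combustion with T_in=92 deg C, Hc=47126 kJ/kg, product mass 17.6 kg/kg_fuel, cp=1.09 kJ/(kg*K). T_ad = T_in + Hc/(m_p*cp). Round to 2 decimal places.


T_ad = T_in + Hc / (m_p * cp)
Denominator = 17.6 * 1.09 = 19.1840
Temperature rise = 47126 / 19.1840 = 2456.53 K
T_ad = 92 + 2456.53 = 2548.53 deg C


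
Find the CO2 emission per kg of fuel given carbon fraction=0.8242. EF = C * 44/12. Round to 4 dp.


EF = C_frac * (M_CO2 / M_C)
EF = 0.8242 * (44/12)
EF = 0.8242 * 3.666667 = 3.0221 kg_CO2/kg_fuel


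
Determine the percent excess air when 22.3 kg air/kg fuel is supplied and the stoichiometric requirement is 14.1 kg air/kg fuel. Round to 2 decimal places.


Excess air = actual - stoichiometric = 22.3 - 14.1 = 8.20 kg/kg fuel
Excess air % = (excess / stoich) * 100 = (8.20 / 14.1) * 100 = 58.16%


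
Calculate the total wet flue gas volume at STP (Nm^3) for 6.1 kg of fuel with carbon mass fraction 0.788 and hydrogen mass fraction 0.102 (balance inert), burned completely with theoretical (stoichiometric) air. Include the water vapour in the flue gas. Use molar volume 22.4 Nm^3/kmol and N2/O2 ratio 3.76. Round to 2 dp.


Per kg fuel: CO2 = (C/12 kmol)*22.4 = (0.788/12)*22.4 = 1.47093 Nm^3
Per kg fuel: H2O = (H/2 kmol)*22.4 = (0.102/2)*22.4 = 1.14240 Nm^3
O2 needed per kg fuel = C/12 + H/4 = 0.788/12 + 0.102/4 = 0.09116667 kmol
Per kg fuel: N2 = O2*3.76*22.4 = 0.09116667*3.76*22.4 = 7.67842 Nm^3
Total per kg = 1.47093 + 1.14240 + 7.67842 = 10.29175 Nm^3
Total = 10.29175 * 6.1 = 62.78 Nm^3


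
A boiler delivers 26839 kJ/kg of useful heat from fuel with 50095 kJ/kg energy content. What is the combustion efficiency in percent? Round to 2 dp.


Efficiency = (Q_useful / Q_fuel) * 100
Efficiency = (26839 / 50095) * 100
Efficiency = 0.5358 * 100 = 53.58%


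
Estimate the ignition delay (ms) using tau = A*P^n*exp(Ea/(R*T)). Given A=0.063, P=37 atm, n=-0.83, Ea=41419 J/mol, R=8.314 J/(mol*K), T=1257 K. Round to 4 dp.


tau = A * P^n * exp(Ea/(R*T))
P^n = 37^(-0.83) = 0.04993356
Ea/(R*T) = 41419/(8.314*1257) = 3.963276
exp(Ea/(R*T)) = 52.629455
tau = 0.063 * 0.04993356 * 52.629455 = 0.1656 ms


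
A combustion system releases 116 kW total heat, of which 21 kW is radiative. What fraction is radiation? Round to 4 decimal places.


f_rad = Q_rad / Q_total
f_rad = 21 / 116 = 0.1810


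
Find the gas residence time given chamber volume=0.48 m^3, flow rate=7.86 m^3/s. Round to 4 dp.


tau = V / Q_flow
tau = 0.48 / 7.86 = 0.0611 s


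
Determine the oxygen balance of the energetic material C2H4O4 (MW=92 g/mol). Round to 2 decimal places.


OB = -1600 * (2C + H/2 - O) / MW
Inner = 2*2 + 4/2 - 4 = 2.00
OB = -1600 * 2.00 / 92 = -34.78%


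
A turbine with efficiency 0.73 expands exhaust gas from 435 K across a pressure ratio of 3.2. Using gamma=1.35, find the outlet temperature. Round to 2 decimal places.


T_out = T_in * (1 - eta * (1 - PR^(-(gamma-1)/gamma)))
Exponent = -(1.35-1)/1.35 = -0.25925926
PR^exp = 3.2^(-0.25925926) = 0.73966521
Factor = 1 - 0.73*(1 - 0.73966521) = 0.80995560
T_out = 435 * 0.80995560 = 352.33 K


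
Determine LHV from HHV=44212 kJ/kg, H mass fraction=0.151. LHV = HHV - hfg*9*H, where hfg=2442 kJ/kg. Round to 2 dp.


LHV = HHV - hfg * 9 * H
Water correction = 2442 * 9 * 0.151 = 3318.678 kJ/kg
LHV = 44212 - 3318.678 = 40893.32 kJ/kg


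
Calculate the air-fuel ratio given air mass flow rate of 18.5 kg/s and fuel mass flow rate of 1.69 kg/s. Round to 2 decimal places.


AFR = m_air / m_fuel
AFR = 18.5 / 1.69 = 10.95


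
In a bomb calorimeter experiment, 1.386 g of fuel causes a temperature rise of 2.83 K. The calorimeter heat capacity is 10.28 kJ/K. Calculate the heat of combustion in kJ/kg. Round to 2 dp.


Hc = C_cal * delta_T / m_fuel
Q_released = 10.28 * 2.83 = 29.0924 kJ
m_fuel = 1.386 g = 1.386/1000 kg = 0.001386 kg
Hc = 29.0924 / 0.001386 = 20990.19 kJ/kg


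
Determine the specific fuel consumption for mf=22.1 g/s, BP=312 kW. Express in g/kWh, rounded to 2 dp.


SFC = (mf / BP) * 3600
Rate = 22.1 / 312 = 0.070833 g/(s*kW)
SFC = 0.070833 * 3600 = 255.00 g/kWh


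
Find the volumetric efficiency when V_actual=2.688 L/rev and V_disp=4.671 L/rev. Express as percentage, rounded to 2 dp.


eta_v = (V_actual / V_disp) * 100
Ratio = 2.688 / 4.671 = 0.5755
eta_v = 0.5755 * 100 = 57.55%


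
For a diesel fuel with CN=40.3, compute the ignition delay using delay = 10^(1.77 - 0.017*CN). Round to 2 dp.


delay = 10^(1.77 - 0.017*CN)
Exponent = 1.77 - 0.017*40.3 = 1.0849
delay = 10^1.0849 = 12.16 ms


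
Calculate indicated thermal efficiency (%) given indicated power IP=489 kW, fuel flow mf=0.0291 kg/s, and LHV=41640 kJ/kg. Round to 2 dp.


eta_ith = (IP / (mf * LHV)) * 100
Denominator = 0.0291 * 41640 = 1211.7240 kW
eta_ith = (489 / 1211.7240) * 100 = 40.36%


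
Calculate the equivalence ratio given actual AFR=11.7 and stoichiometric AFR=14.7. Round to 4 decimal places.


phi = AFR_stoich / AFR_actual
phi = 14.7 / 11.7 = 1.2564


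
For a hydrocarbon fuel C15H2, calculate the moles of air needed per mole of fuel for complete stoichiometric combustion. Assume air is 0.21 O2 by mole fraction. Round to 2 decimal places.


Balanced combustion: C15H2 + 15.5 O2 -> 15 CO2 + 1 H2O
O2 needed = C + H/4 = 15 + 2/4 = 15.50 moles
Air moles = O2 / 0.21 = 15.50 / 0.21 = 73.81 moles air


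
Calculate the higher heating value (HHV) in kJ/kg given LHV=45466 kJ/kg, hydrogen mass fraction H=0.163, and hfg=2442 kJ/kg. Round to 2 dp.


HHV = LHV + hfg * 9 * H
Water addition = 2442 * 9 * 0.163 = 3582.414 kJ/kg
HHV = 45466 + 3582.414 = 49048.41 kJ/kg


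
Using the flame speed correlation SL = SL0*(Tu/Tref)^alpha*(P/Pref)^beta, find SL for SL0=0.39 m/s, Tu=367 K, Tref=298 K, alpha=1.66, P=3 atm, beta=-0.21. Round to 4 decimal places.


SL = SL0 * (Tu/Tref)^alpha * (P/Pref)^beta
T ratio = 367/298 = 1.23154362
(T ratio)^alpha = 1.23154362^1.66 = 1.413015
(P/Pref)^beta = 3^(-0.21) = 0.793971
SL = 0.39 * 1.413015 * 0.793971 = 0.4375 m/s


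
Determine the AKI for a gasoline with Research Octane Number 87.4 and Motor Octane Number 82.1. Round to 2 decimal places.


AKI = (RON + MON) / 2
AKI = (87.4 + 82.1) / 2
AKI = 169.5 / 2 = 84.75


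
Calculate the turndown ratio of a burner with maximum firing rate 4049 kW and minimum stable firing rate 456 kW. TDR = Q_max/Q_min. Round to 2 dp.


TDR = Q_max / Q_min
TDR = 4049 / 456 = 8.88


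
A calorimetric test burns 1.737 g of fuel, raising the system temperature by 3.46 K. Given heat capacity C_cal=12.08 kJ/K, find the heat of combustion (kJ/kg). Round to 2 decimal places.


Hc = C_cal * delta_T / m_fuel
Q_released = 12.08 * 3.46 = 41.7968 kJ
m_fuel = 1.737 g = 1.737/1000 kg = 0.001737 kg
Hc = 41.7968 / 0.001737 = 24062.64 kJ/kg


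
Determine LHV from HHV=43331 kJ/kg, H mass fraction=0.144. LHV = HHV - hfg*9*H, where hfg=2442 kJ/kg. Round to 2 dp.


LHV = HHV - hfg * 9 * H
Water correction = 2442 * 9 * 0.144 = 3164.832 kJ/kg
LHV = 43331 - 3164.832 = 40166.17 kJ/kg


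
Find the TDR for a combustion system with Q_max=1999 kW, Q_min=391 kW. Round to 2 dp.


TDR = Q_max / Q_min
TDR = 1999 / 391 = 5.11


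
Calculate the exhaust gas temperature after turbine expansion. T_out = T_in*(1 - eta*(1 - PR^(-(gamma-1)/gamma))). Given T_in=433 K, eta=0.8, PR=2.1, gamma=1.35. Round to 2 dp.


T_out = T_in * (1 - eta * (1 - PR^(-(gamma-1)/gamma)))
Exponent = -(1.35-1)/1.35 = -0.25925926
PR^exp = 2.1^(-0.25925926) = 0.82501466
Factor = 1 - 0.8*(1 - 0.82501466) = 0.86001173
T_out = 433 * 0.86001173 = 372.39 K


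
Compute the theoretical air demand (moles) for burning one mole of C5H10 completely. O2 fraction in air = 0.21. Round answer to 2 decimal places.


Balanced combustion: C5H10 + 7.5 O2 -> 5 CO2 + 5 H2O
O2 needed = C + H/4 = 5 + 10/4 = 7.50 moles
Air moles = O2 / 0.21 = 7.50 / 0.21 = 35.71 moles air


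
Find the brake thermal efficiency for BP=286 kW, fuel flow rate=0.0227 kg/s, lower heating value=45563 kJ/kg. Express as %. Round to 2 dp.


eta_BTE = (BP / (mf * LHV)) * 100
Denominator = 0.0227 * 45563 = 1034.2801 kW
eta_BTE = (286 / 1034.2801) * 100 = 27.65%


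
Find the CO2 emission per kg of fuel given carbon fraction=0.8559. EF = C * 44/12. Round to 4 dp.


EF = C_frac * (M_CO2 / M_C)
EF = 0.8559 * (44/12)
EF = 0.8559 * 3.666667 = 3.1383 kg_CO2/kg_fuel


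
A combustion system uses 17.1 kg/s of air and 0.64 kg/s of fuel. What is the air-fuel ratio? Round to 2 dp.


AFR = m_air / m_fuel
AFR = 17.1 / 0.64 = 26.72


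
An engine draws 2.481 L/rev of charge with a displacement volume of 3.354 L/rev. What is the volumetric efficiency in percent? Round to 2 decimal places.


eta_v = (V_actual / V_disp) * 100
Ratio = 2.481 / 3.354 = 0.7397
eta_v = 0.7397 * 100 = 73.97%


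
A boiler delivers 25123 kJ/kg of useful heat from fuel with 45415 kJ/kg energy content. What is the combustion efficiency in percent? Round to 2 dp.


Efficiency = (Q_useful / Q_fuel) * 100
Efficiency = (25123 / 45415) * 100
Efficiency = 0.5532 * 100 = 55.32%


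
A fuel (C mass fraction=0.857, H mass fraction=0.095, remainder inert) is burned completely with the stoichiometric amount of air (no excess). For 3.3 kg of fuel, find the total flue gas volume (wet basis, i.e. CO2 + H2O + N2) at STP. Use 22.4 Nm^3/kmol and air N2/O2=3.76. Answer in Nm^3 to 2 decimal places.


Per kg fuel: CO2 = (C/12 kmol)*22.4 = (0.857/12)*22.4 = 1.59973 Nm^3
Per kg fuel: H2O = (H/2 kmol)*22.4 = (0.095/2)*22.4 = 1.06400 Nm^3
O2 needed per kg fuel = C/12 + H/4 = 0.857/12 + 0.095/4 = 0.09516667 kmol
Per kg fuel: N2 = O2*3.76*22.4 = 0.09516667*3.76*22.4 = 8.01532 Nm^3
Total per kg = 1.59973 + 1.06400 + 8.01532 = 10.67905 Nm^3
Total = 10.67905 * 3.3 = 35.24 Nm^3


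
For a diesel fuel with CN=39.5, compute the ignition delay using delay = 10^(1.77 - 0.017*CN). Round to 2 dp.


delay = 10^(1.77 - 0.017*CN)
Exponent = 1.77 - 0.017*39.5 = 1.0985
delay = 10^1.0985 = 12.55 ms


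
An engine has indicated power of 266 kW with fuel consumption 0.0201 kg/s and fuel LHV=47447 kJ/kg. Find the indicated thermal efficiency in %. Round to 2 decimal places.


eta_ith = (IP / (mf * LHV)) * 100
Denominator = 0.0201 * 47447 = 953.6847 kW
eta_ith = (266 / 953.6847) * 100 = 27.89%


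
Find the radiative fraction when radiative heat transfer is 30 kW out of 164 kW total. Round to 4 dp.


f_rad = Q_rad / Q_total
f_rad = 30 / 164 = 0.1829


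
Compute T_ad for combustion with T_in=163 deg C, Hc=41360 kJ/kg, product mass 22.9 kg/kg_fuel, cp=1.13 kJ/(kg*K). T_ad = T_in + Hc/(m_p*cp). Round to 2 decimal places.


T_ad = T_in + Hc / (m_p * cp)
Denominator = 22.9 * 1.13 = 25.8770
Temperature rise = 41360 / 25.8770 = 1598.33 K
T_ad = 163 + 1598.33 = 1761.33 deg C


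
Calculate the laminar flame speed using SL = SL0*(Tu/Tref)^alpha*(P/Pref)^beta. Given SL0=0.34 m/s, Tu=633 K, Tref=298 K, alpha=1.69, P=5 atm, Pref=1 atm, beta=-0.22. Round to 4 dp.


SL = SL0 * (Tu/Tref)^alpha * (P/Pref)^beta
T ratio = 633/298 = 2.12416107
(T ratio)^alpha = 2.12416107^1.69 = 3.572291
(P/Pref)^beta = 5^(-0.22) = 0.701821
SL = 0.34 * 3.572291 * 0.701821 = 0.8524 m/s


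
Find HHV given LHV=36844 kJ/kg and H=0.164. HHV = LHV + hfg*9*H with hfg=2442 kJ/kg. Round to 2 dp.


HHV = LHV + hfg * 9 * H
Water addition = 2442 * 9 * 0.164 = 3604.392 kJ/kg
HHV = 36844 + 3604.392 = 40448.39 kJ/kg


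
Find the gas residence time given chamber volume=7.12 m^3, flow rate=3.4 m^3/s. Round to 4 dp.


tau = V / Q_flow
tau = 7.12 / 3.4 = 2.0941 s


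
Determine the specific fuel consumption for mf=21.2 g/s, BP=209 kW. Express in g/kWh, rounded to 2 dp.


SFC = (mf / BP) * 3600
Rate = 21.2 / 209 = 0.101435 g/(s*kW)
SFC = 0.101435 * 3600 = 365.17 g/kWh


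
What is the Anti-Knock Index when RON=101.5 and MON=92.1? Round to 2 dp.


AKI = (RON + MON) / 2
AKI = (101.5 + 92.1) / 2
AKI = 193.6 / 2 = 96.80


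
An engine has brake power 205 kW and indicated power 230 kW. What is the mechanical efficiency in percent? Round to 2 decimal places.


eta_mech = (BP / IP) * 100
Ratio = 205 / 230 = 0.8913
eta_mech = 0.8913 * 100 = 89.13%


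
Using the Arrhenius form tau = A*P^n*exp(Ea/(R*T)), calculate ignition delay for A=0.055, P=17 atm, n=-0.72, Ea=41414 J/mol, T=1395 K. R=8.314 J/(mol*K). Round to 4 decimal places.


tau = A * P^n * exp(Ea/(R*T))
P^n = 17^(-0.72) = 0.13003994
Ea/(R*T) = 41414/(8.314*1395) = 3.570779
exp(Ea/(R*T)) = 35.544265
tau = 0.055 * 0.13003994 * 35.544265 = 0.2542 ms


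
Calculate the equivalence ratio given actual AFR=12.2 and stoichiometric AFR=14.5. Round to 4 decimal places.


phi = AFR_stoich / AFR_actual
phi = 14.5 / 12.2 = 1.1885


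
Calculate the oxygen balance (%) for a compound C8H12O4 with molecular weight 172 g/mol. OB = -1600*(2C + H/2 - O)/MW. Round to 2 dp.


OB = -1600 * (2C + H/2 - O) / MW
Inner = 2*8 + 12/2 - 4 = 18.00
OB = -1600 * 18.00 / 172 = -167.44%


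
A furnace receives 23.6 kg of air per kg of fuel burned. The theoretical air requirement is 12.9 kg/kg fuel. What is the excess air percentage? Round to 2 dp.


Excess air = actual - stoichiometric = 23.6 - 12.9 = 10.70 kg/kg fuel
Excess air % = (excess / stoich) * 100 = (10.70 / 12.9) * 100 = 82.95%


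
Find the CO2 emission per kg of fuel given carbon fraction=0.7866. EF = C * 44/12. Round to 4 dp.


EF = C_frac * (M_CO2 / M_C)
EF = 0.7866 * (44/12)
EF = 0.7866 * 3.666667 = 2.8842 kg_CO2/kg_fuel


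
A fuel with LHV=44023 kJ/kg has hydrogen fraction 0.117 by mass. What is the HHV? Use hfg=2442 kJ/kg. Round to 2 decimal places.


HHV = LHV + hfg * 9 * H
Water addition = 2442 * 9 * 0.117 = 2571.426 kJ/kg
HHV = 44023 + 2571.426 = 46594.43 kJ/kg


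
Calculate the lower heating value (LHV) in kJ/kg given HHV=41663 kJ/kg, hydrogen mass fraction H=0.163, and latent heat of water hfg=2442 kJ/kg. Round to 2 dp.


LHV = HHV - hfg * 9 * H
Water correction = 2442 * 9 * 0.163 = 3582.414 kJ/kg
LHV = 41663 - 3582.414 = 38080.59 kJ/kg


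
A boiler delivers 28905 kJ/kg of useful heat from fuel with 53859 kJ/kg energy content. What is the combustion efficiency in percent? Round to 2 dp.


Efficiency = (Q_useful / Q_fuel) * 100
Efficiency = (28905 / 53859) * 100
Efficiency = 0.5367 * 100 = 53.67%


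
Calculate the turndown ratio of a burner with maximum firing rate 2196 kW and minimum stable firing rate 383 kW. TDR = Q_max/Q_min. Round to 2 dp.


TDR = Q_max / Q_min
TDR = 2196 / 383 = 5.73


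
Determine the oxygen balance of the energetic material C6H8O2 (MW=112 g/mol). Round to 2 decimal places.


OB = -1600 * (2C + H/2 - O) / MW
Inner = 2*6 + 8/2 - 2 = 14.00
OB = -1600 * 14.00 / 112 = -200.00%


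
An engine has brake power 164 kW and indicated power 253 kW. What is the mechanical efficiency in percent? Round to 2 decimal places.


eta_mech = (BP / IP) * 100
Ratio = 164 / 253 = 0.6482
eta_mech = 0.6482 * 100 = 64.82%


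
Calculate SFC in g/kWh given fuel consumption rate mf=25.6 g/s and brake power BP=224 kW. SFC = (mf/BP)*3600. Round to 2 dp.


SFC = (mf / BP) * 3600
Rate = 25.6 / 224 = 0.114286 g/(s*kW)
SFC = 0.114286 * 3600 = 411.43 g/kWh


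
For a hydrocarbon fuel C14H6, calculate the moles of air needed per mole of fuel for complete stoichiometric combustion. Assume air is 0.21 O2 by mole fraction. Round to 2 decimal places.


Balanced combustion: C14H6 + 15.5 O2 -> 14 CO2 + 3 H2O
O2 needed = C + H/4 = 14 + 6/4 = 15.50 moles
Air moles = O2 / 0.21 = 15.50 / 0.21 = 73.81 moles air


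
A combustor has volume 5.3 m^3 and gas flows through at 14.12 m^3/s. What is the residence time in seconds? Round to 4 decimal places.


tau = V / Q_flow
tau = 5.3 / 14.12 = 0.3754 s


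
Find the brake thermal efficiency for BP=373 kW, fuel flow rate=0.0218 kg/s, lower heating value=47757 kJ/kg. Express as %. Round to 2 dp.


eta_BTE = (BP / (mf * LHV)) * 100
Denominator = 0.0218 * 47757 = 1041.1026 kW
eta_BTE = (373 / 1041.1026) * 100 = 35.83%


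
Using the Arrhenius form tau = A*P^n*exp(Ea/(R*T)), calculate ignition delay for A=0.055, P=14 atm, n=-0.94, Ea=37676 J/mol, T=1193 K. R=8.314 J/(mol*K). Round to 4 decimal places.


tau = A * P^n * exp(Ea/(R*T))
P^n = 14^(-0.94) = 0.08368346
Ea/(R*T) = 37676/(8.314*1193) = 3.798519
exp(Ea/(R*T)) = 44.635039
tau = 0.055 * 0.08368346 * 44.635039 = 0.2054 ms


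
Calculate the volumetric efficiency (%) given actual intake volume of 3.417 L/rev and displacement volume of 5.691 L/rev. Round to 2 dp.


eta_v = (V_actual / V_disp) * 100
Ratio = 3.417 / 5.691 = 0.6004
eta_v = 0.6004 * 100 = 60.04%


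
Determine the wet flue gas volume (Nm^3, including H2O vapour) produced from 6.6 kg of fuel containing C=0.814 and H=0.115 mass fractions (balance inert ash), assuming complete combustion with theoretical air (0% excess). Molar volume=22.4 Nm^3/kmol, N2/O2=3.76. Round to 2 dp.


Per kg fuel: CO2 = (C/12 kmol)*22.4 = (0.814/12)*22.4 = 1.51947 Nm^3
Per kg fuel: H2O = (H/2 kmol)*22.4 = (0.115/2)*22.4 = 1.28800 Nm^3
O2 needed per kg fuel = C/12 + H/4 = 0.814/12 + 0.115/4 = 0.09658333 kmol
Per kg fuel: N2 = O2*3.76*22.4 = 0.09658333*3.76*22.4 = 8.13463 Nm^3
Total per kg = 1.51947 + 1.28800 + 8.13463 = 10.94210 Nm^3
Total = 10.94210 * 6.6 = 72.22 Nm^3


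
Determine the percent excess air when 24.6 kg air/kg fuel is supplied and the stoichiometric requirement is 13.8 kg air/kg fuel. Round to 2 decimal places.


Excess air = actual - stoichiometric = 24.6 - 13.8 = 10.80 kg/kg fuel
Excess air % = (excess / stoich) * 100 = (10.80 / 13.8) * 100 = 78.26%


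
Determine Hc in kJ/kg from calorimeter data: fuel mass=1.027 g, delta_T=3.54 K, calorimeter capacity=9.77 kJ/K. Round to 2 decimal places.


Hc = C_cal * delta_T / m_fuel
Q_released = 9.77 * 3.54 = 34.5858 kJ
m_fuel = 1.027 g = 1.027/1000 kg = 0.001027 kg
Hc = 34.5858 / 0.001027 = 33676.53 kJ/kg


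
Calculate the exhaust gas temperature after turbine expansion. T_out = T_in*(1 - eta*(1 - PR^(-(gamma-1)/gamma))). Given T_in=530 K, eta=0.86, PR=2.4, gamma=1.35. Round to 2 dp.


T_out = T_in * (1 - eta * (1 - PR^(-(gamma-1)/gamma)))
Exponent = -(1.35-1)/1.35 = -0.25925926
PR^exp = 2.4^(-0.25925926) = 0.79694200
Factor = 1 - 0.86*(1 - 0.79694200) = 0.82537012
T_out = 530 * 0.82537012 = 437.45 K


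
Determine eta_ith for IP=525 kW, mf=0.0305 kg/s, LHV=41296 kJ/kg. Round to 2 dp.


eta_ith = (IP / (mf * LHV)) * 100
Denominator = 0.0305 * 41296 = 1259.5280 kW
eta_ith = (525 / 1259.5280) * 100 = 41.68%


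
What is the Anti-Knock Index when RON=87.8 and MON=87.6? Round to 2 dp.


AKI = (RON + MON) / 2
AKI = (87.8 + 87.6) / 2
AKI = 175.4 / 2 = 87.70


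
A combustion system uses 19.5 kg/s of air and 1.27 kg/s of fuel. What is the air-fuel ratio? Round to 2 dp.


AFR = m_air / m_fuel
AFR = 19.5 / 1.27 = 15.35


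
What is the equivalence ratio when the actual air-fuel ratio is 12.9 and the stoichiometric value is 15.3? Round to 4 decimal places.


phi = AFR_stoich / AFR_actual
phi = 15.3 / 12.9 = 1.1860


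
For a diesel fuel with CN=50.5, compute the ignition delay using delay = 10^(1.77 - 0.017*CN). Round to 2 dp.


delay = 10^(1.77 - 0.017*CN)
Exponent = 1.77 - 0.017*50.5 = 0.9115
delay = 10^0.9115 = 8.16 ms


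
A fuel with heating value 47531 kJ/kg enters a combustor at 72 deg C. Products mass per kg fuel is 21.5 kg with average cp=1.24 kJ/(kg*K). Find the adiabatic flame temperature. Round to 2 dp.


T_ad = T_in + Hc / (m_p * cp)
Denominator = 21.5 * 1.24 = 26.6600
Temperature rise = 47531 / 26.6600 = 1782.86 K
T_ad = 72 + 1782.86 = 1854.86 deg C


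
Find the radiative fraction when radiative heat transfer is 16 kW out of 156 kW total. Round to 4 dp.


f_rad = Q_rad / Q_total
f_rad = 16 / 156 = 0.1026


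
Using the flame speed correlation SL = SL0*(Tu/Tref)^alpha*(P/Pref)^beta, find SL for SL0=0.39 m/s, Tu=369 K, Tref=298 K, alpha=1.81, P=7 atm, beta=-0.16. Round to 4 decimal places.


SL = SL0 * (Tu/Tref)^alpha * (P/Pref)^beta
T ratio = 369/298 = 1.23825503
(T ratio)^alpha = 1.23825503^1.81 = 1.472266
(P/Pref)^beta = 7^(-0.16) = 0.732461
SL = 0.39 * 1.472266 * 0.732461 = 0.4206 m/s


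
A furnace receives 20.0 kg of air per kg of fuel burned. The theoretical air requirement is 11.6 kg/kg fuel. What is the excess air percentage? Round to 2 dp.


Excess air = actual - stoichiometric = 20.0 - 11.6 = 8.40 kg/kg fuel
Excess air % = (excess / stoich) * 100 = (8.40 / 11.6) * 100 = 72.41%


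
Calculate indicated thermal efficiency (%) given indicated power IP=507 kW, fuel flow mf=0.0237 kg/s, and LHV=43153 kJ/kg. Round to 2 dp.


eta_ith = (IP / (mf * LHV)) * 100
Denominator = 0.0237 * 43153 = 1022.7261 kW
eta_ith = (507 / 1022.7261) * 100 = 49.57%


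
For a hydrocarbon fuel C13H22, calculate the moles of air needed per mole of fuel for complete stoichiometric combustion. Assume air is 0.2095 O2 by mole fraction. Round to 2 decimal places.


Balanced combustion: C13H22 + 18.5 O2 -> 13 CO2 + 11 H2O
O2 needed = C + H/4 = 13 + 22/4 = 18.50 moles
Air moles = O2 / 0.2095 = 18.50 / 0.2095 = 88.31 moles air


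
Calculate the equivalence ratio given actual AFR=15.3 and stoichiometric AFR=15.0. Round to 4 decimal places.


phi = AFR_stoich / AFR_actual
phi = 15.0 / 15.3 = 0.9804


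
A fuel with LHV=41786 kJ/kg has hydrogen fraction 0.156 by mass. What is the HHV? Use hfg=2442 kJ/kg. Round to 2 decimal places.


HHV = LHV + hfg * 9 * H
Water addition = 2442 * 9 * 0.156 = 3428.568 kJ/kg
HHV = 41786 + 3428.568 = 45214.57 kJ/kg


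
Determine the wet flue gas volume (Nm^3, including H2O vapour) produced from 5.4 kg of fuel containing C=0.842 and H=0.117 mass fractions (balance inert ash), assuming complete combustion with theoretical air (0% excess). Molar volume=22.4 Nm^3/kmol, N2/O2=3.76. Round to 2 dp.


Per kg fuel: CO2 = (C/12 kmol)*22.4 = (0.842/12)*22.4 = 1.57173 Nm^3
Per kg fuel: H2O = (H/2 kmol)*22.4 = (0.117/2)*22.4 = 1.31040 Nm^3
O2 needed per kg fuel = C/12 + H/4 = 0.842/12 + 0.117/4 = 0.09941667 kmol
Per kg fuel: N2 = O2*3.76*22.4 = 0.09941667*3.76*22.4 = 8.37327 Nm^3
Total per kg = 1.57173 + 1.31040 + 8.37327 = 11.25540 Nm^3
Total = 11.25540 * 5.4 = 60.78 Nm^3


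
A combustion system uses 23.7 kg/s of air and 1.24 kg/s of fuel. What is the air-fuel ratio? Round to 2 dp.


AFR = m_air / m_fuel
AFR = 23.7 / 1.24 = 19.11


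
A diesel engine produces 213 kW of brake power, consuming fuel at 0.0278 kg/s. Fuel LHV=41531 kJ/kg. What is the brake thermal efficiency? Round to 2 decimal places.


eta_BTE = (BP / (mf * LHV)) * 100
Denominator = 0.0278 * 41531 = 1154.5618 kW
eta_BTE = (213 / 1154.5618) * 100 = 18.45%


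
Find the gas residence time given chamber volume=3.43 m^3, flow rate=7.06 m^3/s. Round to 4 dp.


tau = V / Q_flow
tau = 3.43 / 7.06 = 0.4858 s


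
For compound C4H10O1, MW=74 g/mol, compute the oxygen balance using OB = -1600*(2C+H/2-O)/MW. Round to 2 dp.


OB = -1600 * (2C + H/2 - O) / MW
Inner = 2*4 + 10/2 - 1 = 12.00
OB = -1600 * 12.00 / 74 = -259.46%


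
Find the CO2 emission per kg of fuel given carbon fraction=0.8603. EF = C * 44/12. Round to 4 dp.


EF = C_frac * (M_CO2 / M_C)
EF = 0.8603 * (44/12)
EF = 0.8603 * 3.666667 = 3.1544 kg_CO2/kg_fuel


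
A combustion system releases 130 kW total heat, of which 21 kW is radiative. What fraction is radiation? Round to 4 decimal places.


f_rad = Q_rad / Q_total
f_rad = 21 / 130 = 0.1615


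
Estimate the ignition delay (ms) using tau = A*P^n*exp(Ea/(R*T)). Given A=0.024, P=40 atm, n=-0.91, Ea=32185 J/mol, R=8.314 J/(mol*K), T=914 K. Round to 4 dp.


tau = A * P^n * exp(Ea/(R*T))
P^n = 40^(-0.91) = 0.03484379
Ea/(R*T) = 32185/(8.314*914) = 4.235428
exp(Ea/(R*T)) = 69.091240
tau = 0.024 * 0.03484379 * 69.091240 = 0.0578 ms


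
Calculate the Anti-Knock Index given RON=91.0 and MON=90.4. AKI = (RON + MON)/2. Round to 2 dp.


AKI = (RON + MON) / 2
AKI = (91.0 + 90.4) / 2
AKI = 181.4 / 2 = 90.70


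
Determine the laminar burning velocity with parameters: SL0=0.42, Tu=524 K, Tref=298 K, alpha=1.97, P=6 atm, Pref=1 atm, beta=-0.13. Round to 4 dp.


SL = SL0 * (Tu/Tref)^alpha * (P/Pref)^beta
T ratio = 524/298 = 1.75838926
(T ratio)^alpha = 1.75838926^1.97 = 3.040021
(P/Pref)^beta = 6^(-0.13) = 0.792210
SL = 0.42 * 3.040021 * 0.792210 = 1.0115 m/s


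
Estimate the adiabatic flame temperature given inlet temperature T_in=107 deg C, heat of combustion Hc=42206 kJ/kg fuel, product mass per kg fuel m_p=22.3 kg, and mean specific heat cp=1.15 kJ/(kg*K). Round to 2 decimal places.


T_ad = T_in + Hc / (m_p * cp)
Denominator = 22.3 * 1.15 = 25.6450
Temperature rise = 42206 / 25.6450 = 1645.78 K
T_ad = 107 + 1645.78 = 1752.78 deg C


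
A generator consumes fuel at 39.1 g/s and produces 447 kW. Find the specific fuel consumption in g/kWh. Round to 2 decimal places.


SFC = (mf / BP) * 3600
Rate = 39.1 / 447 = 0.087472 g/(s*kW)
SFC = 0.087472 * 3600 = 314.90 g/kWh


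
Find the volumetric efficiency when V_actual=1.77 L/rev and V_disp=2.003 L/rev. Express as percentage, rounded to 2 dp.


eta_v = (V_actual / V_disp) * 100
Ratio = 1.77 / 2.003 = 0.8837
eta_v = 0.8837 * 100 = 88.37%


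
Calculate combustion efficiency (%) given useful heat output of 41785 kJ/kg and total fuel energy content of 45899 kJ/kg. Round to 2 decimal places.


Efficiency = (Q_useful / Q_fuel) * 100
Efficiency = (41785 / 45899) * 100
Efficiency = 0.9104 * 100 = 91.04%


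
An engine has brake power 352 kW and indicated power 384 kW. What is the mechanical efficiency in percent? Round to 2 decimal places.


eta_mech = (BP / IP) * 100
Ratio = 352 / 384 = 0.9167
eta_mech = 0.9167 * 100 = 91.67%


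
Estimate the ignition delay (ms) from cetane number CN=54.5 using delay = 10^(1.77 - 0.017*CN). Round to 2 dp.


delay = 10^(1.77 - 0.017*CN)
Exponent = 1.77 - 0.017*54.5 = 0.8435
delay = 10^0.8435 = 6.97 ms


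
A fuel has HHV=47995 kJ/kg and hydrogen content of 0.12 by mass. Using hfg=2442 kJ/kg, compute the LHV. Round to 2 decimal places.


LHV = HHV - hfg * 9 * H
Water correction = 2442 * 9 * 0.12 = 2637.360 kJ/kg
LHV = 47995 - 2637.360 = 45357.64 kJ/kg


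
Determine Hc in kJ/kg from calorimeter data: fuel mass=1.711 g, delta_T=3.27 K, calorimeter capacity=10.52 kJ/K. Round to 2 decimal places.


Hc = C_cal * delta_T / m_fuel
Q_released = 10.52 * 3.27 = 34.4004 kJ
m_fuel = 1.711 g = 1.711/1000 kg = 0.001711 kg
Hc = 34.4004 / 0.001711 = 20105.44 kJ/kg


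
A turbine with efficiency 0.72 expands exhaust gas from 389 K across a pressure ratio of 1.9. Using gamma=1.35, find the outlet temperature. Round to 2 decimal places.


T_out = T_in * (1 - eta * (1 - PR^(-(gamma-1)/gamma)))
Exponent = -(1.35-1)/1.35 = -0.25925926
PR^exp = 1.9^(-0.25925926) = 0.84670193
Factor = 1 - 0.72*(1 - 0.84670193) = 0.88962539
T_out = 389 * 0.88962539 = 346.06 K


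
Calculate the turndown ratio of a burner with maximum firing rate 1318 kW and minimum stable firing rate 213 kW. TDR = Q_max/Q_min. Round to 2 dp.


TDR = Q_max / Q_min
TDR = 1318 / 213 = 6.19


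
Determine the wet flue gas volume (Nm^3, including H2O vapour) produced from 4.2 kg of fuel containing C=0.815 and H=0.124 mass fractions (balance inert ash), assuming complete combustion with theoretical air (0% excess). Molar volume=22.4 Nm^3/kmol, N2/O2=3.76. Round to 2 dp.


Per kg fuel: CO2 = (C/12 kmol)*22.4 = (0.815/12)*22.4 = 1.52133 Nm^3
Per kg fuel: H2O = (H/2 kmol)*22.4 = (0.124/2)*22.4 = 1.38880 Nm^3
O2 needed per kg fuel = C/12 + H/4 = 0.815/12 + 0.124/4 = 0.09891667 kmol
Per kg fuel: N2 = O2*3.76*22.4 = 0.09891667*3.76*22.4 = 8.33116 Nm^3
Total per kg = 1.52133 + 1.38880 + 8.33116 = 11.24129 Nm^3
Total = 11.24129 * 4.2 = 47.21 Nm^3


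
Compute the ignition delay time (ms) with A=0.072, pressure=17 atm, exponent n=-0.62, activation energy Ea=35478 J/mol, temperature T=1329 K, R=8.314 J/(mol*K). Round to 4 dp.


tau = A * P^n * exp(Ea/(R*T))
P^n = 17^(-0.62) = 0.17263215
Ea/(R*T) = 35478/(8.314*1329) = 3.210880
exp(Ea/(R*T)) = 24.800911
tau = 0.072 * 0.17263215 * 24.800911 = 0.3083 ms


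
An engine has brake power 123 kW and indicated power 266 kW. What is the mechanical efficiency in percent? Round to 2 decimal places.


eta_mech = (BP / IP) * 100
Ratio = 123 / 266 = 0.4624
eta_mech = 0.4624 * 100 = 46.24%


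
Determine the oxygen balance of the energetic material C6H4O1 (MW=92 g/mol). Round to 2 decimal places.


OB = -1600 * (2C + H/2 - O) / MW
Inner = 2*6 + 4/2 - 1 = 13.00
OB = -1600 * 13.00 / 92 = -226.09%


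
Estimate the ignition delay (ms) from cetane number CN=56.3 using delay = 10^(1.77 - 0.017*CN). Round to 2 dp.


delay = 10^(1.77 - 0.017*CN)
Exponent = 1.77 - 0.017*56.3 = 0.8129
delay = 10^0.8129 = 6.50 ms


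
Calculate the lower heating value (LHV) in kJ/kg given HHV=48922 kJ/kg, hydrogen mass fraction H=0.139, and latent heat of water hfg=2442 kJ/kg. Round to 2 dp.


LHV = HHV - hfg * 9 * H
Water correction = 2442 * 9 * 0.139 = 3054.942 kJ/kg
LHV = 48922 - 3054.942 = 45867.06 kJ/kg


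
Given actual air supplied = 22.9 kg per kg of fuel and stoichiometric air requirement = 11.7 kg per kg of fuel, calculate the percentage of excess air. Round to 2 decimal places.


Excess air = actual - stoichiometric = 22.9 - 11.7 = 11.20 kg/kg fuel
Excess air % = (excess / stoich) * 100 = (11.20 / 11.7) * 100 = 95.73%


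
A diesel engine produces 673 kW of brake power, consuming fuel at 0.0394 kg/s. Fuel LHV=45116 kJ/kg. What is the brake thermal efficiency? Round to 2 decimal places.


eta_BTE = (BP / (mf * LHV)) * 100
Denominator = 0.0394 * 45116 = 1777.5704 kW
eta_BTE = (673 / 1777.5704) * 100 = 37.86%


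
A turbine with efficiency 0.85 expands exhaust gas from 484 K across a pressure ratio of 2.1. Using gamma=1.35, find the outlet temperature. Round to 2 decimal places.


T_out = T_in * (1 - eta * (1 - PR^(-(gamma-1)/gamma)))
Exponent = -(1.35-1)/1.35 = -0.25925926
PR^exp = 2.1^(-0.25925926) = 0.82501466
Factor = 1 - 0.85*(1 - 0.82501466) = 0.85126246
T_out = 484 * 0.85126246 = 412.01 K
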